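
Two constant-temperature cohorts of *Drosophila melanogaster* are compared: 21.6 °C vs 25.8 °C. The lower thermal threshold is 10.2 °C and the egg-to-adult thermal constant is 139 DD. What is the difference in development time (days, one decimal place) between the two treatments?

3.3 days

At 21.6 °C: 139 / (21.6 − 10.2) = 139 / 11.4 = 12.193 d.
At 25.8 °C: 139 / (25.8 − 10.2) = 139 / 15.6 = 8.910 d.
Difference = |12.193 − 8.910| = 3.283 ≈ 3.3 days.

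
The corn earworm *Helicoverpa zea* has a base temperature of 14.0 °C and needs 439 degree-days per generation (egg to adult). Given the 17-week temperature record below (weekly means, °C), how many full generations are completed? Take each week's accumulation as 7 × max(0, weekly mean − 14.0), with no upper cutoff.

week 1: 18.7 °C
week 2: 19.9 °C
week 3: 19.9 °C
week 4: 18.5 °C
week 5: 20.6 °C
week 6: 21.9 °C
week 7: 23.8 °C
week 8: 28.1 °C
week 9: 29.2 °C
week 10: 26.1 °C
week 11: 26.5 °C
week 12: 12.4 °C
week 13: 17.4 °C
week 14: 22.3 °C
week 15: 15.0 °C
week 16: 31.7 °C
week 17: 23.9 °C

2 generations

Weekly DD (7 × max(0, T̄ − 14.0)): 32.9, 41.3, 41.3, 31.5, 46.2, 55.3, 68.6, 98.7, 106.4, 84.7, 87.5, 0.0, 23.8, 58.1, 7.0, 123.9, 69.3.
Season total = 976.5 DD.
Complete generations = ⌊976.5 / 439⌋ = 2.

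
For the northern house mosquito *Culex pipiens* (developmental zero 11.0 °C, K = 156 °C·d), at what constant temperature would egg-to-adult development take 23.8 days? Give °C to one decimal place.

17.6 °C

Required daily accumulation = 156 / 23.8 = 6.555 DD/day.
T = T_base + 6.555 = 11.0 + 6.555 = 17.555 ≈ 17.6 °C.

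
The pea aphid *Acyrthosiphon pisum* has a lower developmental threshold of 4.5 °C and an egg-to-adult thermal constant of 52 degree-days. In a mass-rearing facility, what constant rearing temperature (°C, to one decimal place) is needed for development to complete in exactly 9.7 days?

Required daily accumulation = 52 / 9.7 = 5.361 DD/day.
T = T_base + 5.361 = 4.5 + 5.361 = 9.861 ≈ 9.9 °C.

9.9 °C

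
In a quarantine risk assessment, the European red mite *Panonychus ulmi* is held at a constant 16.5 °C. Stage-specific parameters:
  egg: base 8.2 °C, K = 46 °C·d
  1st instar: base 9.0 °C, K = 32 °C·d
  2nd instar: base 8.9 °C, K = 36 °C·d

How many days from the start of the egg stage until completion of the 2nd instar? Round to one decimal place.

14.5 days

egg: 46 / (16.5 − 8.2) = 46 / 8.3 = 5.542 d.
1st instar: 32 / (16.5 − 9.0) = 32 / 7.5 = 4.267 d.
2nd instar: 36 / (16.5 − 8.9) = 36 / 7.6 = 4.737 d.
Sum = 14.546 ≈ 14.5 days.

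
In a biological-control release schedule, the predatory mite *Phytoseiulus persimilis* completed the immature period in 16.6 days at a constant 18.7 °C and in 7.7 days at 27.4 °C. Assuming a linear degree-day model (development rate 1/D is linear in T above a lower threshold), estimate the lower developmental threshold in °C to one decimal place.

Under the model K = D·(T − T_b), so D₁·(T₁ − T_b) = D₂·(T₂ − T_b).
16.6·(18.7 − T_b) = 7.7·(27.4 − T_b)
T_b = (16.6·18.7 − 7.7·27.4) / (16.6 − 7.7) = 99.44 / 8.9 = 11.173 °C ≈ 11.2 °C.

11.2 °C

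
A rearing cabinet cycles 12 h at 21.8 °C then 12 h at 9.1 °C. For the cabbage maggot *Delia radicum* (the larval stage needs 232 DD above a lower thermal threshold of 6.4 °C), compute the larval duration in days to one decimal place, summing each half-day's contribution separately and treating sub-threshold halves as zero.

Day half: max(0, 21.8 − 6.4) × 0.5 = 15.4 × 0.5 = 7.70 DD.
Night half: max(0, 9.1 − 6.4) × 0.5 = 2.7 × 0.5 = 1.35 DD.
Per 24 h: 9.05 DD/day.
Duration = 232 / 9.05 = 25.635 ≈ 25.6 days.

25.6 days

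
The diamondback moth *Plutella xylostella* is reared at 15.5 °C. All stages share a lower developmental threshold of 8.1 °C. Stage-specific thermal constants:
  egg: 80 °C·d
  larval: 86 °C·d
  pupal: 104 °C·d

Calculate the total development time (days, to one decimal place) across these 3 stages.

36.5 days

Daily accumulation at 15.5 °C = 15.5 − 8.1 = 7.4 DD/day.
Total K = 80 + 86 + 104 = 270 DD.
Total duration = 270 / 7.4 = 36.486 ≈ 36.5 days.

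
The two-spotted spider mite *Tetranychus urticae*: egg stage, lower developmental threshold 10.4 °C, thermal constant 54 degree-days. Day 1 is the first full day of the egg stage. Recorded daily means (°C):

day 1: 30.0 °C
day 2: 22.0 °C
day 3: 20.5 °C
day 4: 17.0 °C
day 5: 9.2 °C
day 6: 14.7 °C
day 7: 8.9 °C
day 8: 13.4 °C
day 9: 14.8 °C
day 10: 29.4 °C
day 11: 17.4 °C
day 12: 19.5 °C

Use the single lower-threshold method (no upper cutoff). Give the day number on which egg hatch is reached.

day 8

Daily DD above 10.4 °C: 19.6, 11.6, 10.1, 6.6, 0.0, 4.3, 0.0, 3.0, 4.4, 19.0, 7.0, 9.1.
Cumulative: 19.6, 31.2, 41.3, 47.9, 47.9, 52.2, 52.2, 55.2, 59.6, 78.6, 85.6, 94.7.
The total first reaches 54 DD on day 8.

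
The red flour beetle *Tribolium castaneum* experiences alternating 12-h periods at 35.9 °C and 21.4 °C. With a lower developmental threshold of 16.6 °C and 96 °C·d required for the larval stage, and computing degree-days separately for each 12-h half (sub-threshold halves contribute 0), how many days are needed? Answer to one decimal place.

Day half: max(0, 35.9 − 16.6) × 0.5 = 19.3 × 0.5 = 9.65 DD.
Night half: max(0, 21.4 − 16.6) × 0.5 = 4.8 × 0.5 = 2.40 DD.
Per 24 h: 12.05 DD/day.
Duration = 96 / 12.05 = 7.967 ≈ 8.0 days.

8.0 days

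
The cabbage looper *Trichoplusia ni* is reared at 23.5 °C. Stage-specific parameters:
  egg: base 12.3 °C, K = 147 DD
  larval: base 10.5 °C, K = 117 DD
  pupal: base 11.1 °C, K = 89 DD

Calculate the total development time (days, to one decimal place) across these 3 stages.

egg: 147 / (23.5 − 12.3) = 147 / 11.2 = 13.125 d.
larval: 117 / (23.5 − 10.5) = 117 / 13.0 = 9.000 d.
pupal: 89 / (23.5 − 11.1) = 89 / 12.4 = 7.177 d.
Sum = 29.302 ≈ 29.3 days.

29.3 days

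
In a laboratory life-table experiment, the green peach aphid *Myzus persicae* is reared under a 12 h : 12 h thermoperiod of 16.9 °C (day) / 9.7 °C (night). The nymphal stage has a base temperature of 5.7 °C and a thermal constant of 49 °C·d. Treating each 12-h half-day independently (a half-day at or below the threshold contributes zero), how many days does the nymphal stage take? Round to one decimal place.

6.4 days

Day half: max(0, 16.9 − 5.7) × 0.5 = 11.2 × 0.5 = 5.60 DD.
Night half: max(0, 9.7 − 5.7) × 0.5 = 4.0 × 0.5 = 2.00 DD.
Per 24 h: 7.60 DD/day.
Duration = 49 / 7.60 = 6.447 ≈ 6.4 days.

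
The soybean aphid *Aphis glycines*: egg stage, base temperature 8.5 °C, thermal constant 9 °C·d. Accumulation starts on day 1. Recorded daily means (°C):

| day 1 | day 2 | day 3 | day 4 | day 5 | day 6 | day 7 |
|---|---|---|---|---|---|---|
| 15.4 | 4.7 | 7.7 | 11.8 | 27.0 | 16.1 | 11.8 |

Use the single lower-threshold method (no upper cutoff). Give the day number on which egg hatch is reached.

Daily DD above 8.5 °C: 6.9, 0.0, 0.0, 3.3, 18.5, 7.6, 3.3.
Cumulative: 6.9, 6.9, 6.9, 10.2, 28.7, 36.3, 39.6.
The total first reaches 9 DD on day 4.

day 4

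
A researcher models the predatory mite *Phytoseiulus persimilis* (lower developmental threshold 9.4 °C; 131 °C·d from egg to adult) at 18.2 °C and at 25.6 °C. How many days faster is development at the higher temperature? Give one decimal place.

6.8 days

At 18.2 °C: 131 / (18.2 − 9.4) = 131 / 8.8 = 14.886 d.
At 25.6 °C: 131 / (25.6 − 9.4) = 131 / 16.2 = 8.086 d.
Difference = |14.886 − 8.086| = 6.800 ≈ 6.8 days.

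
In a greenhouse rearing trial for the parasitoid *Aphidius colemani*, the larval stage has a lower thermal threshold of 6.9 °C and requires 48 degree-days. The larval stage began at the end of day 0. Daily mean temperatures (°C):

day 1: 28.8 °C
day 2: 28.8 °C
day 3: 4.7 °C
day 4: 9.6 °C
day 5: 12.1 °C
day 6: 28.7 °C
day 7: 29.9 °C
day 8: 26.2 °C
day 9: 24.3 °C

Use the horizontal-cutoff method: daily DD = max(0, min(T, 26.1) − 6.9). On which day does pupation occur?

day 6

Daily DD above 6.9 °C (capped at 19.2): 19.2, 19.2, 0.0, 2.7, 5.2, 19.2, 19.2, 19.2, 17.4.
Cumulative: 19.2, 38.4, 38.4, 41.1, 46.3, 65.5, 84.7, 103.9, 121.3.
The total first reaches 48 DD on day 6.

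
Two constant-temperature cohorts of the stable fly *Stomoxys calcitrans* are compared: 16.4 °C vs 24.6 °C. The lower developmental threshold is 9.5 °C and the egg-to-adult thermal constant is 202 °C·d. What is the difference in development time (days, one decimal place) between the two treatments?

At 16.4 °C: 202 / (16.4 − 9.5) = 202 / 6.9 = 29.275 d.
At 24.6 °C: 202 / (24.6 − 9.5) = 202 / 15.1 = 13.377 d.
Difference = |29.275 − 13.377| = 15.898 ≈ 15.9 days.

15.9 days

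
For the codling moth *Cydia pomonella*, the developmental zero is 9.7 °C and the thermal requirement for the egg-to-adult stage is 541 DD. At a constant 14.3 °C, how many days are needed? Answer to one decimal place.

Daily accumulation = 14.3 − 9.7 = 4.6 DD/day.
Duration = 541 / 4.6 = 117.609 ≈ 117.6 days.

117.6 days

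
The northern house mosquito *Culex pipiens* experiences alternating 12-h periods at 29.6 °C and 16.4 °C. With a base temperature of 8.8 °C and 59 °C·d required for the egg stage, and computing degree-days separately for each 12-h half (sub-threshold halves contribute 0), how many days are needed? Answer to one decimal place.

Day half: max(0, 29.6 − 8.8) × 0.5 = 20.8 × 0.5 = 10.40 DD.
Night half: max(0, 16.4 − 8.8) × 0.5 = 7.6 × 0.5 = 3.80 DD.
Per 24 h: 14.20 DD/day.
Duration = 59 / 14.20 = 4.155 ≈ 4.2 days.

4.2 days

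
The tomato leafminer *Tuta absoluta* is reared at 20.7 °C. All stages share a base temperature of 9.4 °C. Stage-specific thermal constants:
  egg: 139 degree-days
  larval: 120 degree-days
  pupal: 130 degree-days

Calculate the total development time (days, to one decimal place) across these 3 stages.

34.4 days

Daily accumulation at 20.7 °C = 20.7 − 9.4 = 11.3 DD/day.
Total K = 139 + 120 + 130 = 389 DD.
Total duration = 389 / 11.3 = 34.425 ≈ 34.4 days.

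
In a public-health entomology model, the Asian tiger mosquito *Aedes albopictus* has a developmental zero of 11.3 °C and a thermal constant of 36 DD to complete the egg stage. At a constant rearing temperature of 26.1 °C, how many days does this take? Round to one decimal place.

2.4 days

Daily accumulation = 26.1 − 11.3 = 14.8 DD/day.
Duration = 36 / 14.8 = 2.432 ≈ 2.4 days.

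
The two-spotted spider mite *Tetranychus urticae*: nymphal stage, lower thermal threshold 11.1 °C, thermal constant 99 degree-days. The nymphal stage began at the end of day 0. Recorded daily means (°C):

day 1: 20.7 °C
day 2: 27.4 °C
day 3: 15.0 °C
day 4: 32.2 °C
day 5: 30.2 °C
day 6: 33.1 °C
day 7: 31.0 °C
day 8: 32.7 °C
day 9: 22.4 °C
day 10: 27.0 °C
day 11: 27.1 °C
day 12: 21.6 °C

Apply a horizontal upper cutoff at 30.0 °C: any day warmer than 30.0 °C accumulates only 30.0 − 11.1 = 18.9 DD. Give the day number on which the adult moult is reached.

Daily DD above 11.1 °C (capped at 18.9): 9.6, 16.3, 3.9, 18.9, 18.9, 18.9, 18.9, 18.9, 11.3, 15.9, 16.0, 10.5.
Cumulative: 9.6, 25.9, 29.8, 48.7, 67.6, 86.5, 105.4, 124.3, 135.6, 151.5, 167.5, 178.0.
The total first reaches 99 DD on day 7.

day 7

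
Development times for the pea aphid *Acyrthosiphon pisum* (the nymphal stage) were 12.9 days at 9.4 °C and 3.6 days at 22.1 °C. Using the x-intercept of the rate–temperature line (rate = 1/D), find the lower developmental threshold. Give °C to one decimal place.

4.5 °C

Equal thermal constants: D₁(T₁ − T_b) = D₂(T₂ − T_b).
12.9·(9.4 − T_b) = 3.6·(22.1 − T_b)
T_b = (12.9·9.4 − 3.6·22.1) / (12.9 − 3.6) = 41.70 / 9.3 = 4.484 °C ≈ 4.5 °C.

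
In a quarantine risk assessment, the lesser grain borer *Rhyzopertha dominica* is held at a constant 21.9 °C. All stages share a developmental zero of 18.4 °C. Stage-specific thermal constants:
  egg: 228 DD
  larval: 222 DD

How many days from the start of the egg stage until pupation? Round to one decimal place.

Daily accumulation at 21.9 °C = 21.9 − 18.4 = 3.5 DD/day.
Total K = 228 + 222 = 450 DD.
Total duration = 450 / 3.5 = 128.571 ≈ 128.6 days.

128.6 days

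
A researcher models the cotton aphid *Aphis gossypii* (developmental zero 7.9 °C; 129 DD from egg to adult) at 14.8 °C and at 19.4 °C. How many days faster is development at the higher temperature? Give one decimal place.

7.5 days

At 14.8 °C: 129 / (14.8 − 7.9) = 129 / 6.9 = 18.696 d.
At 19.4 °C: 129 / (19.4 − 7.9) = 129 / 11.5 = 11.217 d.
Difference = |18.696 − 11.217| = 7.478 ≈ 7.5 days.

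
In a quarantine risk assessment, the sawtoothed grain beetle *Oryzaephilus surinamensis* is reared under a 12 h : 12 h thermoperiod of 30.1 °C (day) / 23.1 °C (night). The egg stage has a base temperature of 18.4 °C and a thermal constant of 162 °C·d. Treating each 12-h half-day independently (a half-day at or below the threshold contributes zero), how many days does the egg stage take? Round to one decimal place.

Day half: max(0, 30.1 − 18.4) × 0.5 = 11.7 × 0.5 = 5.85 DD.
Night half: max(0, 23.1 − 18.4) × 0.5 = 4.7 × 0.5 = 2.35 DD.
Per 24 h: 8.20 DD/day.
Duration = 162 / 8.20 = 19.756 ≈ 19.8 days.

19.8 days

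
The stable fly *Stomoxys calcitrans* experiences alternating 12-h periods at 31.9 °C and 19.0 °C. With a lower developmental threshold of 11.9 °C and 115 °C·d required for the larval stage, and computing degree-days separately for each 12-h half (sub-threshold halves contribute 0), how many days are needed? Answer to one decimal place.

Day half: max(0, 31.9 − 11.9) × 0.5 = 20.0 × 0.5 = 10.00 DD.
Night half: max(0, 19.0 − 11.9) × 0.5 = 7.1 × 0.5 = 3.55 DD.
Per 24 h: 13.55 DD/day.
Duration = 115 / 13.55 = 8.487 ≈ 8.5 days.

8.5 days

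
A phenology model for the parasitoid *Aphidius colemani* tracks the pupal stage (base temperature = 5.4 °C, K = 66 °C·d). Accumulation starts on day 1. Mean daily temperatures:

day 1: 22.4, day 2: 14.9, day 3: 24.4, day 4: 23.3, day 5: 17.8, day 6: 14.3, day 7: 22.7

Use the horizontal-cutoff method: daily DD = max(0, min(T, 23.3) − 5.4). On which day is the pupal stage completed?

day 5

Daily DD above 5.4 °C (capped at 17.9): 17.0, 9.5, 17.9, 17.9, 12.4, 8.9, 17.3.
Cumulative: 17.0, 26.5, 44.4, 62.3, 74.7, 83.6, 100.9.
The total first reaches 66 DD on day 5.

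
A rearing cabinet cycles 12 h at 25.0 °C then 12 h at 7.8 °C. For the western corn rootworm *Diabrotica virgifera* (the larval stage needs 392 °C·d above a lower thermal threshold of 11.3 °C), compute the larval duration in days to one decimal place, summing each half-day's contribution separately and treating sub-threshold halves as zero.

57.2 days

Day half: max(0, 25.0 − 11.3) × 0.5 = 13.7 × 0.5 = 6.85 DD.
Night half: max(0, 7.8 − 11.3) × 0.5 = 0.0 × 0.5 = 0.00 DD.
Per 24 h: 6.85 DD/day.
Duration = 392 / 6.85 = 57.226 ≈ 57.2 days.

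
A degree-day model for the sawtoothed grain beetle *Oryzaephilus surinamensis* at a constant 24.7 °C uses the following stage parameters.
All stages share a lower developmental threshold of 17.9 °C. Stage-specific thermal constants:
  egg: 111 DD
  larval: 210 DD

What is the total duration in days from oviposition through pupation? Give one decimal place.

47.2 days

Daily accumulation at 24.7 °C = 24.7 − 17.9 = 6.8 DD/day.
Total K = 111 + 210 = 321 DD.
Total duration = 321 / 6.8 = 47.206 ≈ 47.2 days.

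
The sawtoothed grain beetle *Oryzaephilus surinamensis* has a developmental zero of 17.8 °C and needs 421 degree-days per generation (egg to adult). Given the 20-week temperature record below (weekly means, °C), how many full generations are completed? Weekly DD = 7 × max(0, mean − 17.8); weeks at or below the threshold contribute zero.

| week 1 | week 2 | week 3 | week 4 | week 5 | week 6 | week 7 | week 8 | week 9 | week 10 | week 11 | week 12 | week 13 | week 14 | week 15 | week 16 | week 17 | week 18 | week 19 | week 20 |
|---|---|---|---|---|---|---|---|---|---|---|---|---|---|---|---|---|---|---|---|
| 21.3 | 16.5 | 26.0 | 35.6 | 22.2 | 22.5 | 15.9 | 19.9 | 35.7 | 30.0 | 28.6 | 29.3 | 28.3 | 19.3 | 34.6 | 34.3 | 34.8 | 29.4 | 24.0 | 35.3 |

3 generations

Weekly DD (7 × max(0, T̄ − 17.8)): 24.5, 0.0, 57.4, 124.6, 30.8, 32.9, 0.0, 14.7, 125.3, 85.4, 75.6, 80.5, 73.5, 10.5, 117.6, 115.5, 119.0, 81.2, 43.4, 122.5.
Season total = 1334.9 DD.
Complete generations = ⌊1334.9 / 421⌋ = 3.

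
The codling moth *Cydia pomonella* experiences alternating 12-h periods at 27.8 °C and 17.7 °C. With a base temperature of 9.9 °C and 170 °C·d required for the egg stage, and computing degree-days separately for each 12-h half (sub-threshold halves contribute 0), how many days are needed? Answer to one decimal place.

13.2 days

Day half: max(0, 27.8 − 9.9) × 0.5 = 17.9 × 0.5 = 8.95 DD.
Night half: max(0, 17.7 − 9.9) × 0.5 = 7.8 × 0.5 = 3.90 DD.
Per 24 h: 12.85 DD/day.
Duration = 170 / 12.85 = 13.230 ≈ 13.2 days.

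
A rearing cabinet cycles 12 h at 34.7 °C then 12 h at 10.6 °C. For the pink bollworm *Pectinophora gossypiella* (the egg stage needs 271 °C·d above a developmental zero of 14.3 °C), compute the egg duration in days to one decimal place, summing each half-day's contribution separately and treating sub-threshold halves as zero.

26.6 days

Day half: max(0, 34.7 − 14.3) × 0.5 = 20.4 × 0.5 = 10.20 DD.
Night half: max(0, 10.6 − 14.3) × 0.5 = 0.0 × 0.5 = 0.00 DD.
Per 24 h: 10.20 DD/day.
Duration = 271 / 10.20 = 26.569 ≈ 26.6 days.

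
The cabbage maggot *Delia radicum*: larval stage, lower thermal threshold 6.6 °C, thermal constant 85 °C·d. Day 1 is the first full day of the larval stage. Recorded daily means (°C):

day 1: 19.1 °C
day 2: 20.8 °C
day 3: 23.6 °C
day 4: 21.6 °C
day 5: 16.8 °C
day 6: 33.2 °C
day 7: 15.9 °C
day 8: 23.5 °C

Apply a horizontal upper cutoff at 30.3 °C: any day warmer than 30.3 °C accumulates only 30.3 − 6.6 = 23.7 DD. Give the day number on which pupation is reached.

day 6

Daily DD above 6.6 °C (capped at 23.7): 12.5, 14.2, 17.0, 15.0, 10.2, 23.7, 9.3, 16.9.
Cumulative: 12.5, 26.7, 43.7, 58.7, 68.9, 92.6, 101.9, 118.8.
The total first reaches 85 DD on day 6.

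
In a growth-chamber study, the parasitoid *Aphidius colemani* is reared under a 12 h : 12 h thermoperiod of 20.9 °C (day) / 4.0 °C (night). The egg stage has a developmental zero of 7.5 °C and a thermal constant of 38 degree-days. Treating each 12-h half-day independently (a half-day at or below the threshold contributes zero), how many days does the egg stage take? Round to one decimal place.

Day half: max(0, 20.9 − 7.5) × 0.5 = 13.4 × 0.5 = 6.70 DD.
Night half: max(0, 4.0 − 7.5) × 0.5 = 0.0 × 0.5 = 0.00 DD.
Per 24 h: 6.70 DD/day.
Duration = 38 / 6.70 = 5.672 ≈ 5.7 days.

5.7 days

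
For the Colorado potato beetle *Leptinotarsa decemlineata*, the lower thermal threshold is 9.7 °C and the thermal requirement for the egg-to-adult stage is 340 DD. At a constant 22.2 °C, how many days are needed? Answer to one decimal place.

27.2 days

Daily accumulation = 22.2 − 9.7 = 12.5 DD/day.
Duration = 340 / 12.5 = 27.200 ≈ 27.2 days.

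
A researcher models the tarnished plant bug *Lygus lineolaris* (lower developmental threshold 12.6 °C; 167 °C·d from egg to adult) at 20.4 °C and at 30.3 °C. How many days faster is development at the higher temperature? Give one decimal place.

At 20.4 °C: 167 / (20.4 − 12.6) = 167 / 7.8 = 21.410 d.
At 30.3 °C: 167 / (30.3 − 12.6) = 167 / 17.7 = 9.435 d.
Difference = |21.410 − 9.435| = 11.975 ≈ 12.0 days.

12.0 days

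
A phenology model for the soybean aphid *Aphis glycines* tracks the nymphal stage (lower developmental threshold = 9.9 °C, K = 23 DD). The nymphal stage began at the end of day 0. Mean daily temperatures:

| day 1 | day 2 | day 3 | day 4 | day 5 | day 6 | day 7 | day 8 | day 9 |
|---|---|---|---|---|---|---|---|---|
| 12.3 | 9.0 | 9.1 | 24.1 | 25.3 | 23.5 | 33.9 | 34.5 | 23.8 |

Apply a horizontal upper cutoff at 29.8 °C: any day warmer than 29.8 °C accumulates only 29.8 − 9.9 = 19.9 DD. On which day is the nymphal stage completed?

day 5

Daily DD above 9.9 °C (capped at 19.9): 2.4, 0.0, 0.0, 14.2, 15.4, 13.6, 19.9, 19.9, 13.9.
Cumulative: 2.4, 2.4, 2.4, 16.6, 32.0, 45.6, 65.5, 85.4, 99.3.
The total first reaches 23 DD on day 5.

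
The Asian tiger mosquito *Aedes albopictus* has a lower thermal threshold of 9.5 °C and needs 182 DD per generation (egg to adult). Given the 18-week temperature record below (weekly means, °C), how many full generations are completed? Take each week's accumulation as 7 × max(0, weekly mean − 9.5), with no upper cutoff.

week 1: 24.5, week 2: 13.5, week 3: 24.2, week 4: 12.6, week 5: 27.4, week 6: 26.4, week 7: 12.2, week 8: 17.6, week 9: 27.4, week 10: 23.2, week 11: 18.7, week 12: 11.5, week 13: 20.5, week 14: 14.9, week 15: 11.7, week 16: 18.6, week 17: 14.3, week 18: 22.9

6 generations

Weekly DD (7 × max(0, T̄ − 9.5)): 105.0, 28.0, 102.9, 21.7, 125.3, 118.3, 18.9, 56.7, 125.3, 95.9, 64.4, 14.0, 77.0, 37.8, 15.4, 63.7, 33.6, 93.8.
Season total = 1197.7 DD.
Complete generations = ⌊1197.7 / 182⌋ = 6.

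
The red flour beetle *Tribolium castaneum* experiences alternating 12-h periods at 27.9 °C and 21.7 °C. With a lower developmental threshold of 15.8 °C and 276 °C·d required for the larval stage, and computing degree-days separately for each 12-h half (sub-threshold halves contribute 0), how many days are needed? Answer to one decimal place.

Day half: max(0, 27.9 − 15.8) × 0.5 = 12.1 × 0.5 = 6.05 DD.
Night half: max(0, 21.7 − 15.8) × 0.5 = 5.9 × 0.5 = 2.95 DD.
Per 24 h: 9.00 DD/day.
Duration = 276 / 9.00 = 30.667 ≈ 30.7 days.

30.7 days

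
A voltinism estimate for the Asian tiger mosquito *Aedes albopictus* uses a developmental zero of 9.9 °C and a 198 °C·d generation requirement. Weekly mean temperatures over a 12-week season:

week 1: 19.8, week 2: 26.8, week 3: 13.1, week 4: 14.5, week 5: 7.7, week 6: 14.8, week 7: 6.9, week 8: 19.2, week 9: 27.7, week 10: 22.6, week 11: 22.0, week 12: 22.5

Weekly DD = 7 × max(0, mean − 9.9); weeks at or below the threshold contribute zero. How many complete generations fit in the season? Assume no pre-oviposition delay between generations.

3 generations

Weekly DD (7 × max(0, T̄ − 9.9)): 69.3, 118.3, 22.4, 32.2, 0.0, 34.3, 0.0, 65.1, 124.6, 88.9, 84.7, 88.2.
Season total = 728.0 DD.
Complete generations = ⌊728.0 / 198⌋ = 3.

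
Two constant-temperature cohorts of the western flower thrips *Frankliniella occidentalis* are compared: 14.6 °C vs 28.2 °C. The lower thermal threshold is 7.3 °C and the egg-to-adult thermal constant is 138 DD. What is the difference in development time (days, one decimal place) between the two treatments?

12.3 days

At 14.6 °C: 138 / (14.6 − 7.3) = 138 / 7.3 = 18.904 d.
At 28.2 °C: 138 / (28.2 − 7.3) = 138 / 20.9 = 6.603 d.
Difference = |18.904 − 6.603| = 12.301 ≈ 12.3 days.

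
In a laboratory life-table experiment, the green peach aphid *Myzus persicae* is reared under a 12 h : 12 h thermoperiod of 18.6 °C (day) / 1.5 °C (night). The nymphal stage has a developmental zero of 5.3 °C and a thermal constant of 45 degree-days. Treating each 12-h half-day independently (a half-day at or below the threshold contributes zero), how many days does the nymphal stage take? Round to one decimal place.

Day half: max(0, 18.6 − 5.3) × 0.5 = 13.3 × 0.5 = 6.65 DD.
Night half: max(0, 1.5 − 5.3) × 0.5 = 0.0 × 0.5 = 0.00 DD.
Per 24 h: 6.65 DD/day.
Duration = 45 / 6.65 = 6.767 ≈ 6.8 days.

6.8 days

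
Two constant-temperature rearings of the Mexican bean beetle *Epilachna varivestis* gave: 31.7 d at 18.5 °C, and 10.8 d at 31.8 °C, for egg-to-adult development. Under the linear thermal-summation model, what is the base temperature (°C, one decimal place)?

Linear rate model ⇒ the product D·(T − T_b) is constant across temperatures.
31.7·(18.5 − T_b) = 10.8·(31.8 − T_b)
T_b = (31.7·18.5 − 10.8·31.8) / (31.7 − 10.8) = 243.01 / 20.9 = 11.627 °C ≈ 11.6 °C.

11.6 °C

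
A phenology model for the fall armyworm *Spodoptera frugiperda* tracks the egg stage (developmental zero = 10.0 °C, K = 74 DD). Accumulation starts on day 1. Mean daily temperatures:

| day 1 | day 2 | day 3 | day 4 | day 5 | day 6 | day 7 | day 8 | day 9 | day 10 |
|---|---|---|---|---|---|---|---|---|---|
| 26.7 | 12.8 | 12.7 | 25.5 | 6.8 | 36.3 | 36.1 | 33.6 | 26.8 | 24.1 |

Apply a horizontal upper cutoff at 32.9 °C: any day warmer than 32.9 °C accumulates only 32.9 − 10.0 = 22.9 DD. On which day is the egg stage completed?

Daily DD above 10.0 °C (capped at 22.9): 16.7, 2.8, 2.7, 15.5, 0.0, 22.9, 22.9, 22.9, 16.8, 14.1.
Cumulative: 16.7, 19.5, 22.2, 37.7, 37.7, 60.6, 83.5, 106.4, 123.2, 137.3.
The total first reaches 74 DD on day 7.

day 7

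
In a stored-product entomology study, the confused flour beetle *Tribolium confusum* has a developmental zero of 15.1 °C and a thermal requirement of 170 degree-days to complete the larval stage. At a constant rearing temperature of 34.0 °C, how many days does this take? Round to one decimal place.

Daily accumulation = 34.0 − 15.1 = 18.9 DD/day.
Duration = 170 / 18.9 = 8.995 ≈ 9.0 days.

9.0 days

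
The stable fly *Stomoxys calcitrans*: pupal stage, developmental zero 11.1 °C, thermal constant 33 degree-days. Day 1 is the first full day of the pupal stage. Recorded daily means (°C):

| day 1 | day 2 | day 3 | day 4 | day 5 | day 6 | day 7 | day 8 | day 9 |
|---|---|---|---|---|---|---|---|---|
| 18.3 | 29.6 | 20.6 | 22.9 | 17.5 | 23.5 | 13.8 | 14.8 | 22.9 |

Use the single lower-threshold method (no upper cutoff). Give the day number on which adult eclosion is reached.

day 3

Daily DD above 11.1 °C: 7.2, 18.5, 9.5, 11.8, 6.4, 12.4, 2.7, 3.7, 11.8.
Cumulative: 7.2, 25.7, 35.2, 47.0, 53.4, 65.8, 68.5, 72.2, 84.0.
The total first reaches 33 DD on day 3.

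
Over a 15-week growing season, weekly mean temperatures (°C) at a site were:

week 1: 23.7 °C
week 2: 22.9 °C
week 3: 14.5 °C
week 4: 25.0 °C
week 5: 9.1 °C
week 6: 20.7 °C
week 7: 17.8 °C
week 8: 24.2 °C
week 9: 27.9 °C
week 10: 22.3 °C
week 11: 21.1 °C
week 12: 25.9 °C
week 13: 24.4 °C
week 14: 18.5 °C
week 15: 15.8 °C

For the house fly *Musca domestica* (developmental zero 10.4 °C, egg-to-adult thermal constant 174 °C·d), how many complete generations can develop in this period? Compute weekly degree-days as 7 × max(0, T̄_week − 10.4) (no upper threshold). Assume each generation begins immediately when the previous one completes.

Weekly DD (7 × max(0, T̄ − 10.4)): 93.1, 87.5, 28.7, 102.2, 0.0, 72.1, 51.8, 96.6, 122.5, 83.3, 74.9, 108.5, 98.0, 56.7, 37.8.
Season total = 1113.7 DD.
Complete generations = ⌊1113.7 / 174⌋ = 6.

6 generations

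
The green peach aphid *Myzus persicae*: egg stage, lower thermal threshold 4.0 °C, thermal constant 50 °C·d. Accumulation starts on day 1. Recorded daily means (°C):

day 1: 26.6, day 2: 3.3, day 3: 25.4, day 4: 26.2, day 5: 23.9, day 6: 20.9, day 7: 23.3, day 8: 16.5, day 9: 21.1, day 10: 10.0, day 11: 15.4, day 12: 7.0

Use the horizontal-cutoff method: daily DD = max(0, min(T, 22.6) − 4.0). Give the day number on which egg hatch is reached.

day 4

Daily DD above 4.0 °C (capped at 18.6): 18.6, 0.0, 18.6, 18.6, 18.6, 16.9, 18.6, 12.5, 17.1, 6.0, 11.4, 3.0.
Cumulative: 18.6, 18.6, 37.2, 55.8, 74.4, 91.3, 109.9, 122.4, 139.5, 145.5, 156.9, 159.9.
The total first reaches 50 DD on day 4.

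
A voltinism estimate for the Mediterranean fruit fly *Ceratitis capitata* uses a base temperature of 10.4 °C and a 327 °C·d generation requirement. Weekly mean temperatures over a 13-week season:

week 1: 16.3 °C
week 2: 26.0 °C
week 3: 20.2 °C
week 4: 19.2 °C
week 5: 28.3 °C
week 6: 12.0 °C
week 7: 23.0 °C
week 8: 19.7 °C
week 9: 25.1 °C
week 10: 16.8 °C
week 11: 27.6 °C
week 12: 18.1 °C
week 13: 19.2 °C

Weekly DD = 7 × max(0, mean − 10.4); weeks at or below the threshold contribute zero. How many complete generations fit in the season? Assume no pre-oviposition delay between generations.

Weekly DD (7 × max(0, T̄ − 10.4)): 41.3, 109.2, 68.6, 61.6, 125.3, 11.2, 88.2, 65.1, 102.9, 44.8, 120.4, 53.9, 61.6.
Season total = 954.1 DD.
Complete generations = ⌊954.1 / 327⌋ = 2.

2 generations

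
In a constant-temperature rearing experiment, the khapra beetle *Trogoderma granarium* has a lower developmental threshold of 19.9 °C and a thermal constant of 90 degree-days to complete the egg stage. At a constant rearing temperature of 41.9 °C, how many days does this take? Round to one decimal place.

4.1 days

Daily accumulation = 41.9 − 19.9 = 22.0 DD/day.
Duration = 90 / 22.0 = 4.091 ≈ 4.1 days.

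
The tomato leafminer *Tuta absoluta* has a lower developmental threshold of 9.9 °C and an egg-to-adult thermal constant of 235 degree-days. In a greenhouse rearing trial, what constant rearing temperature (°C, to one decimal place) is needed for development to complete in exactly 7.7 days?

Required daily accumulation = 235 / 7.7 = 30.519 DD/day.
T = T_base + 30.519 = 9.9 + 30.519 = 40.419 ≈ 40.4 °C.

40.4 °C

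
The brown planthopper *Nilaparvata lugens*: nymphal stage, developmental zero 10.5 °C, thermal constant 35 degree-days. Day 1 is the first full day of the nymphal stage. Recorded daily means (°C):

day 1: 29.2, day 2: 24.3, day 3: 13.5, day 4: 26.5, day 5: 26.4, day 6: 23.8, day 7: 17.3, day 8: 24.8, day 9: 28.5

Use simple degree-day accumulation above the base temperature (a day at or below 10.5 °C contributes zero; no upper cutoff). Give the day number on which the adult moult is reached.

day 3

Daily DD above 10.5 °C: 18.7, 13.8, 3.0, 16.0, 15.9, 13.3, 6.8, 14.3, 18.0.
Cumulative: 18.7, 32.5, 35.5, 51.5, 67.4, 80.7, 87.5, 101.8, 119.8.
The total first reaches 35 DD on day 3.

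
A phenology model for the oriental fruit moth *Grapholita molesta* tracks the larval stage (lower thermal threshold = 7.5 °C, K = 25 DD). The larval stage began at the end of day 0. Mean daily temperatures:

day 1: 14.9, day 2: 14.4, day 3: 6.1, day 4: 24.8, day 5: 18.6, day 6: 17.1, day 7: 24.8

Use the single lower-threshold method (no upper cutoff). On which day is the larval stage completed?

day 4

Daily DD above 7.5 °C: 7.4, 6.9, 0.0, 17.3, 11.1, 9.6, 17.3.
Cumulative: 7.4, 14.3, 14.3, 31.6, 42.7, 52.3, 69.6.
The total first reaches 25 DD on day 4.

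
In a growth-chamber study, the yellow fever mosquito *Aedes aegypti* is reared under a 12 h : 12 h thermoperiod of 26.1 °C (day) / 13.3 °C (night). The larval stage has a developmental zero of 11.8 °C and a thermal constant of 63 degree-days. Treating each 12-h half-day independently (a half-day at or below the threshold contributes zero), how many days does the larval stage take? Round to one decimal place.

8.0 days

Day half: max(0, 26.1 − 11.8) × 0.5 = 14.3 × 0.5 = 7.15 DD.
Night half: max(0, 13.3 − 11.8) × 0.5 = 1.5 × 0.5 = 0.75 DD.
Per 24 h: 7.90 DD/day.
Duration = 63 / 7.90 = 7.975 ≈ 8.0 days.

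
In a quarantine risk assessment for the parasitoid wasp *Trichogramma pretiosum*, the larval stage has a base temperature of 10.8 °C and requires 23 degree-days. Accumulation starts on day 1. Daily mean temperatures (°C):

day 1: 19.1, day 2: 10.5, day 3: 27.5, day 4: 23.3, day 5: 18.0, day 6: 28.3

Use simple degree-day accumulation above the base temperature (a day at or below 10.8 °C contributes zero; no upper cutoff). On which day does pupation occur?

Daily DD above 10.8 °C: 8.3, 0.0, 16.7, 12.5, 7.2, 17.5.
Cumulative: 8.3, 8.3, 25.0, 37.5, 44.7, 62.2.
The total first reaches 23 DD on day 3.

day 3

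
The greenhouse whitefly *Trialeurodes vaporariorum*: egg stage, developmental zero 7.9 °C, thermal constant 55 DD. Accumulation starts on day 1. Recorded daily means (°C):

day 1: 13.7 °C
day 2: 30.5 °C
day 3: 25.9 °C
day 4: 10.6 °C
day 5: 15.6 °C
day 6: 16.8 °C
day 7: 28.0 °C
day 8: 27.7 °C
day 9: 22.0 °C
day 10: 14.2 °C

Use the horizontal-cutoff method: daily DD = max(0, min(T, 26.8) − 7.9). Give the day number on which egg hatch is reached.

day 6

Daily DD above 7.9 °C (capped at 18.9): 5.8, 18.9, 18.0, 2.7, 7.7, 8.9, 18.9, 18.9, 14.1, 6.3.
Cumulative: 5.8, 24.7, 42.7, 45.4, 53.1, 62.0, 80.9, 99.8, 113.9, 120.2.
The total first reaches 55 DD on day 6.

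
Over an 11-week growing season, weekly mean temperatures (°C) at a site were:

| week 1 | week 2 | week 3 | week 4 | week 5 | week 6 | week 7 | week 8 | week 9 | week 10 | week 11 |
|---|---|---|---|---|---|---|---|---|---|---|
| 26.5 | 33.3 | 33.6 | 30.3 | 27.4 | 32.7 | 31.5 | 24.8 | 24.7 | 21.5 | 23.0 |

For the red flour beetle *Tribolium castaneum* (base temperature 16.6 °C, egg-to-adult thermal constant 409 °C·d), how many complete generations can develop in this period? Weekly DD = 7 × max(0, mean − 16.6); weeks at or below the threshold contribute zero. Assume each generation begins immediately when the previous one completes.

Weekly DD (7 × max(0, T̄ − 16.6)): 69.3, 116.9, 119.0, 95.9, 75.6, 112.7, 104.3, 57.4, 56.7, 34.3, 44.8.
Season total = 886.9 DD.
Complete generations = ⌊886.9 / 409⌋ = 2.

2 generations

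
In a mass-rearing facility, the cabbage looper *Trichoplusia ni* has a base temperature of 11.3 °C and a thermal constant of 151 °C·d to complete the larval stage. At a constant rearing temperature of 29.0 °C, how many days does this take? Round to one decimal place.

Daily accumulation = 29.0 − 11.3 = 17.7 DD/day.
Duration = 151 / 17.7 = 8.531 ≈ 8.5 days.

8.5 days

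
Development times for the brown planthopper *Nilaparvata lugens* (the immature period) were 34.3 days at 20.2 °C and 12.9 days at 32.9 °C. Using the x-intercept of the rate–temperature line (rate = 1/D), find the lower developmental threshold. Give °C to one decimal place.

Equal thermal constants: D₁(T₁ − T_b) = D₂(T₂ − T_b).
34.3·(20.2 − T_b) = 12.9·(32.9 − T_b)
T_b = (34.3·20.2 − 12.9·32.9) / (34.3 − 12.9) = 268.45 / 21.4 = 12.544 °C ≈ 12.5 °C.

12.5 °C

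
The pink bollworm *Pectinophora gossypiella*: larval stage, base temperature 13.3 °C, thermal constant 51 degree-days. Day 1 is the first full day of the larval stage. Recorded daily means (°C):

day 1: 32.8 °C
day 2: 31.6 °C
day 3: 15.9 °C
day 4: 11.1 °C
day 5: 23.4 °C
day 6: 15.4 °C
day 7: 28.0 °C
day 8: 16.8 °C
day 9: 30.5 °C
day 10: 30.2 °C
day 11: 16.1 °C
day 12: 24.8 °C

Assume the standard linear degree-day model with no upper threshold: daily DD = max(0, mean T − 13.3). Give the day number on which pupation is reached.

day 6

Daily DD above 13.3 °C: 19.5, 18.3, 2.6, 0.0, 10.1, 2.1, 14.7, 3.5, 17.2, 16.9, 2.8, 11.5.
Cumulative: 19.5, 37.8, 40.4, 40.4, 50.5, 52.6, 67.3, 70.8, 88.0, 104.9, 107.7, 119.2.
The total first reaches 51 DD on day 6.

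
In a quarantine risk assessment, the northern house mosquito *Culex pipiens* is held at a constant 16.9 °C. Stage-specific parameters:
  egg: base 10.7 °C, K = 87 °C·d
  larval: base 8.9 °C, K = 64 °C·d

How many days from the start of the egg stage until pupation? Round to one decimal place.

egg: 87 / (16.9 − 10.7) = 87 / 6.2 = 14.032 d.
larval: 64 / (16.9 − 8.9) = 64 / 8.0 = 8.000 d.
Sum = 22.032 ≈ 22.0 days.

22.0 days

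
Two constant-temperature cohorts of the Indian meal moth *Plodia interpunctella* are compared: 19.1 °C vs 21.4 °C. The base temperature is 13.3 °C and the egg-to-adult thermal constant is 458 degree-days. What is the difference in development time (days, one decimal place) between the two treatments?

22.4 days

At 19.1 °C: 458 / (19.1 − 13.3) = 458 / 5.8 = 78.966 d.
At 21.4 °C: 458 / (21.4 − 13.3) = 458 / 8.1 = 56.543 d.
Difference = |78.966 − 56.543| = 22.422 ≈ 22.4 days.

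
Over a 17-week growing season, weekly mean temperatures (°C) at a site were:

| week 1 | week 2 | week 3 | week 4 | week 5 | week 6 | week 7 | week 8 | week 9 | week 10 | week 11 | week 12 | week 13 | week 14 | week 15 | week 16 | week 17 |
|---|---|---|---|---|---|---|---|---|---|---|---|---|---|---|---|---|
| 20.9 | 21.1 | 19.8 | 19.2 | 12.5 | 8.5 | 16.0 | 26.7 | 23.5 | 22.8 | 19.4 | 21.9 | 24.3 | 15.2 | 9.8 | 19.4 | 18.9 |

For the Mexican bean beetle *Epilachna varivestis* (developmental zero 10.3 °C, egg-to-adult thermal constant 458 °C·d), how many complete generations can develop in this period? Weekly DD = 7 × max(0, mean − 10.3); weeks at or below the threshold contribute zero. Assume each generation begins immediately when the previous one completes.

2 generations

Weekly DD (7 × max(0, T̄ − 10.3)): 74.2, 75.6, 66.5, 62.3, 15.4, 0.0, 39.9, 114.8, 92.4, 87.5, 63.7, 81.2, 98.0, 34.3, 0.0, 63.7, 60.2.
Season total = 1029.7 DD.
Complete generations = ⌊1029.7 / 458⌋ = 2.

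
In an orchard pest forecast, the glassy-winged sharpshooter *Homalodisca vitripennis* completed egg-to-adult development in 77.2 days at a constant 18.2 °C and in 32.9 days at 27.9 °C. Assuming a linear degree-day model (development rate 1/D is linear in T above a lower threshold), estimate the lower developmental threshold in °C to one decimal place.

11.0 °C

Linear rate model ⇒ the product D·(T − T_b) is constant across temperatures.
77.2·(18.2 − T_b) = 32.9·(27.9 − T_b)
T_b = (77.2·18.2 − 32.9·27.9) / (77.2 − 32.9) = 487.13 / 44.3 = 10.996 °C ≈ 11.0 °C.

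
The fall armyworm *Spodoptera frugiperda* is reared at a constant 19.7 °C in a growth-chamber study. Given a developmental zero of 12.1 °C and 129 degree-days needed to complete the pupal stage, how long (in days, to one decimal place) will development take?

17.0 days

Daily accumulation = 19.7 − 12.1 = 7.6 DD/day.
Duration = 129 / 7.6 = 16.974 ≈ 17.0 days.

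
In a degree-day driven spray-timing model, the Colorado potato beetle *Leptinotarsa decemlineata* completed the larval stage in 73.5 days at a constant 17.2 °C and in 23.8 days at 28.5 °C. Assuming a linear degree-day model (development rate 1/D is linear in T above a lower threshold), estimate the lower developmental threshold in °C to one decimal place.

11.8 °C

Linear rate model ⇒ the product D·(T − T_b) is constant across temperatures.
73.5·(17.2 − T_b) = 23.8·(28.5 − T_b)
T_b = (73.5·17.2 − 23.8·28.5) / (73.5 − 23.8) = 585.90 / 49.7 = 11.789 °C ≈ 11.8 °C.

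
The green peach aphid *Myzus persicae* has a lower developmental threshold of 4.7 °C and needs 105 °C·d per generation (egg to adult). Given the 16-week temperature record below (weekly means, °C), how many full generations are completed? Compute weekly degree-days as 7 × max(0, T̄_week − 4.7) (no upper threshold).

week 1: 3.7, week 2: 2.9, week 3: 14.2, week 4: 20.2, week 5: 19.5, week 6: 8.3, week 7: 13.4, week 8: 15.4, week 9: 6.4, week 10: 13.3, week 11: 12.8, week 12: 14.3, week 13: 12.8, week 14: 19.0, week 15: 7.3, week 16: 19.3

Weekly DD (7 × max(0, T̄ − 4.7)): 0.0, 0.0, 66.5, 108.5, 103.6, 25.2, 60.9, 74.9, 11.9, 60.2, 56.7, 67.2, 56.7, 100.1, 18.2, 102.2.
Season total = 912.8 DD.
Complete generations = ⌊912.8 / 105⌋ = 8.

8 generations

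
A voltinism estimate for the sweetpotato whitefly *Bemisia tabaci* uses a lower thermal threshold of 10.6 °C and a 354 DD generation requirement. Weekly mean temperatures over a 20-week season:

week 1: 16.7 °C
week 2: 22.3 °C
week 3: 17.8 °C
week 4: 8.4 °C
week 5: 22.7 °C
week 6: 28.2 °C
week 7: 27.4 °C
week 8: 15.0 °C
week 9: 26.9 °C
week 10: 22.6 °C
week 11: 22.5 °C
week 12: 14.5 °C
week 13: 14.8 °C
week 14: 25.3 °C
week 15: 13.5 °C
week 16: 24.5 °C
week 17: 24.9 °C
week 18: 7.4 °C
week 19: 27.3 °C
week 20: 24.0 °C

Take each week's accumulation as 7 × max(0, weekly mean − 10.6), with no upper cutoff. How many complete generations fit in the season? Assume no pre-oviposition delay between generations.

3 generations

Weekly DD (7 × max(0, T̄ − 10.6)): 42.7, 81.9, 50.4, 0.0, 84.7, 123.2, 117.6, 30.8, 114.1, 84.0, 83.3, 27.3, 29.4, 102.9, 20.3, 97.3, 100.1, 0.0, 116.9, 93.8.
Season total = 1400.7 DD.
Complete generations = ⌊1400.7 / 354⌋ = 3.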